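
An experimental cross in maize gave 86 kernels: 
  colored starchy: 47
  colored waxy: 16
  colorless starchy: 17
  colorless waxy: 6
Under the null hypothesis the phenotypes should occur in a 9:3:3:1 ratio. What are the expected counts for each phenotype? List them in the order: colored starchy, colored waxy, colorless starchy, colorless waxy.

Total ratio parts = 16. Expected numbers out of 86:
  colored starchy: 86 × 9/16 = 48.375
  colored waxy: 86 × 3/16 = 16.125
  colorless starchy: 86 × 3/16 = 16.125
  colorless waxy: 86 × 1/16 = 5.375

48.375, 16.125, 16.125, 5.375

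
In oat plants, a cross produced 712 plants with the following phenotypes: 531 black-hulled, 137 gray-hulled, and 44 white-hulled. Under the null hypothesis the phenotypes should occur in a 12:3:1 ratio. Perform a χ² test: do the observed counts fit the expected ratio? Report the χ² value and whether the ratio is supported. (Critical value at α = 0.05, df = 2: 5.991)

Total ratio parts = 16. Expected numbers out of 712:
  black-hulled: 712 × 12/16 = 534
  gray-hulled: 712 × 3/16 = 133.5
  white-hulled: 712 × 1/16 = 44.5
χ² = Σ (O − E)² / E
  black-hulled: (531 − 534)² / 534 = 0.0169
  gray-hulled: (137 − 133.5)² / 133.5 = 0.0918
  white-hulled: (44 − 44.5)² / 44.5 = 0.0056
χ² = 0.0169 + 0.0918 + 0.0056 = 0.1143 ≈ 0.114
Degrees of freedom = 3 − 1 = 2; critical value at α = 0.05 is 5.991.
Since 0.114 < 5.991, we fail to reject the null hypothesis — the data are consistent with the 12:3:1 ratio.

0.114; consistent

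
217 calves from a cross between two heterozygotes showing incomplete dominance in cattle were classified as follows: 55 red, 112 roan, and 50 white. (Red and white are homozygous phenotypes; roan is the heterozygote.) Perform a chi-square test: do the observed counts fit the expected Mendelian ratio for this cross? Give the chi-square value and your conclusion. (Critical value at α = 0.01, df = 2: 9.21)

0.456; consistent

With incomplete dominance, a heterozygote × heterozygote cross gives a 1:2:1 phenotypic ratio.
Expected counts for N = 217 under a 1:2:1 ratio (total parts = 4):
  red: 217 × 1/4 = 54.25
  roan: 217 × 2/4 = 108.5
  white: 217 × 1/4 = 54.25
χ² = Σ (O − E)² / E
  red: (55 − 54.25)² / 54.25 = 0.0104
  roan: (112 − 108.5)² / 108.5 = 0.1129
  white: (50 − 54.25)² / 54.25 = 0.3329
χ² = 0.0104 + 0.1129 + 0.3329 = 0.4562 ≈ 0.456
Degrees of freedom = 3 − 1 = 2; critical value at α = 0.01 is 9.21.
Since 0.456 < 9.21, we fail to reject the null hypothesis — the data are consistent with the 1:2:1 ratio.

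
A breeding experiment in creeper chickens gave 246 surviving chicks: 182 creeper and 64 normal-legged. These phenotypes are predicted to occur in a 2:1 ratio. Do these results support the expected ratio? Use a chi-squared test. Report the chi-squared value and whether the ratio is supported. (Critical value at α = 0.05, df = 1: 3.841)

5.927; not consistent

Total ratio parts = 3. Expected numbers out of 246:
  creeper: 246 × 2/3 = 164
  normal-legged: 246 × 1/3 = 82
χ² = Σ (O − E)² / E
  creeper: (182 − 164)² / 164 = 1.9756
  normal-legged: (64 − 82)² / 82 = 3.9512
χ² = 1.9756 + 3.9512 = 5.9268 ≈ 5.927
Degrees of freedom = 2 − 1 = 1; critical value at α = 0.05 is 3.841.
Since 5.927 > 3.841, we reject the null hypothesis — the data do not fit the 2:1 ratio.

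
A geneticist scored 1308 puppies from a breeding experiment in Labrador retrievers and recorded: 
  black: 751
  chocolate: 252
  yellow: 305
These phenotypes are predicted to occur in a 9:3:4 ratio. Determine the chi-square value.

Under the 9:3:4 hypothesis (Σ ratio = 16, N = 1308):
  black: 1308 × 9/16 = 735.75
  chocolate: 1308 × 3/16 = 245.25
  yellow: 1308 × 4/16 = 327
χ² = Σ (O − E)² / E
  black: (751 − 735.75)² / 735.75 = 0.3161
  chocolate: (252 − 245.25)² / 245.25 = 0.1858
  yellow: (305 − 327)² / 327 = 1.4801
χ² = 0.3161 + 0.1858 + 1.4801 = 1.982

1.982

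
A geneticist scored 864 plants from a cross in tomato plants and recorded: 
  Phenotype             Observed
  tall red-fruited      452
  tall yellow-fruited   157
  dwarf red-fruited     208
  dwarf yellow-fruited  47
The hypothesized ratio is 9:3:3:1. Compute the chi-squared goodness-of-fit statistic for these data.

Under the 9:3:3:1 hypothesis (Σ ratio = 16, N = 864):
  tall red-fruited: 864 × 9/16 = 486
  tall yellow-fruited: 864 × 3/16 = 162
  dwarf red-fruited: 864 × 3/16 = 162
  dwarf yellow-fruited: 864 × 1/16 = 54
χ² = Σ (O − E)² / E
  tall red-fruited: (452 − 486)² / 486 = 2.3786
  tall yellow-fruited: (157 − 162)² / 162 = 0.1543
  dwarf red-fruited: (208 − 162)² / 162 = 13.0617
  dwarf yellow-fruited: (47 − 54)² / 54 = 0.9074
χ² = 2.3786 + 0.1543 + 13.0617 + 0.9074 = 16.502

16.502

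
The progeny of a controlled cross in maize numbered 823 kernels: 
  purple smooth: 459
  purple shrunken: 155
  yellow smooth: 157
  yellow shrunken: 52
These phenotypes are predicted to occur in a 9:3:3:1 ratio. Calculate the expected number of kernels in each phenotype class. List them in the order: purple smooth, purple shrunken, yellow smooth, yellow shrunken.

462.9375, 154.3125, 154.3125, 51.4375

Under the 9:3:3:1 hypothesis (Σ ratio = 16, N = 823):
  purple smooth: 823 × 9/16 = 462.9375
  purple shrunken: 823 × 3/16 = 154.3125
  yellow smooth: 823 × 3/16 = 154.3125
  yellow shrunken: 823 × 1/16 = 51.4375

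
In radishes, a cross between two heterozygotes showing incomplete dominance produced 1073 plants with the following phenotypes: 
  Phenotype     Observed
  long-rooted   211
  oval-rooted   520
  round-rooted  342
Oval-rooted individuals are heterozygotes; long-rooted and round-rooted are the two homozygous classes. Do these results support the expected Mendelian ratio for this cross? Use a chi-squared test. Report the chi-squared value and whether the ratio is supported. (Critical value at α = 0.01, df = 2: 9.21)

33.002; not consistent

With incomplete dominance, a heterozygote × heterozygote cross gives a 1:2:1 phenotypic ratio.
The 1:2:1 ratio has 4 parts, so with N = 1073 the expected counts are:
  long-rooted: 1073 × 1/4 = 268.25
  oval-rooted: 1073 × 2/4 = 536.5
  round-rooted: 1073 × 1/4 = 268.25
χ² = Σ (O − E)² / E
  long-rooted: (211 − 268.25)² / 268.25 = 12.2183
  oval-rooted: (520 − 536.5)² / 536.5 = 0.5075
  round-rooted: (342 − 268.25)² / 268.25 = 20.2761
χ² = 12.2183 + 0.5075 + 20.2761 = 33.0019 ≈ 33.002
Degrees of freedom = 3 − 1 = 2; critical value at α = 0.01 is 9.21.
Since 33.002 > 9.21, we reject the null hypothesis — the data do not fit the 1:2:1 ratio.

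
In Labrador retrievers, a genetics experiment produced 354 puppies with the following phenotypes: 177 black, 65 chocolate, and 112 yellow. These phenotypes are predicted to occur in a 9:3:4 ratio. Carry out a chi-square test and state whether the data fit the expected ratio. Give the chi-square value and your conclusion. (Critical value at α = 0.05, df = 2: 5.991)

The 9:3:4 ratio has 16 parts, so with N = 354 the expected counts are:
  black: 354 × 9/16 = 199.125
  chocolate: 354 × 3/16 = 66.375
  yellow: 354 × 4/16 = 88.5
χ² = Σ (O − E)² / E
  black: (177 − 199.125)² / 199.125 = 2.4583
  chocolate: (65 − 66.375)² / 66.375 = 0.0285
  yellow: (112 − 88.5)² / 88.5 = 6.2401
χ² = 2.4583 + 0.0285 + 6.2401 = 8.7269 ≈ 8.727
Degrees of freedom = 3 − 1 = 2; critical value at α = 0.05 is 5.991.
Since 8.727 > 5.991, we reject the null hypothesis — the data do not fit the 9:3:4 ratio.

8.727; not consistent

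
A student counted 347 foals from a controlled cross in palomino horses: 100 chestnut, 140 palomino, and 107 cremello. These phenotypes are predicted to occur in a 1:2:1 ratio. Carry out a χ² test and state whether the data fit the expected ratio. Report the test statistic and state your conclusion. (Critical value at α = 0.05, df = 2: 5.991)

13.219; not consistent

Total ratio parts = 4. Expected numbers out of 347:
  chestnut: 347 × 1/4 = 86.75
  palomino: 347 × 2/4 = 173.5
  cremello: 347 × 1/4 = 86.75
χ² = Σ (O − E)² / E
  chestnut: (100 − 86.75)² / 86.75 = 2.0238
  palomino: (140 − 173.5)² / 173.5 = 6.4683
  cremello: (107 − 86.75)² / 86.75 = 4.7269
χ² = 2.0238 + 6.4683 + 4.7269 = 13.219
Degrees of freedom = 3 − 1 = 2; critical value at α = 0.05 is 5.991.
Since 13.219 > 5.991, we reject the null hypothesis — the data do not fit the 1:2:1 ratio.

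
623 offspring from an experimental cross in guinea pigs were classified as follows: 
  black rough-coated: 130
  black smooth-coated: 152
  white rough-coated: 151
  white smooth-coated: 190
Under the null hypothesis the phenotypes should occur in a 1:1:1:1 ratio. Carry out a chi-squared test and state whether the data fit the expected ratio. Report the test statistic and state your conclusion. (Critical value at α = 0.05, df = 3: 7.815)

Total ratio parts = 4. Expected numbers out of 623:
  black rough-coated: 623 × 1/4 = 155.75
  black smooth-coated: 623 × 1/4 = 155.75
  white rough-coated: 623 × 1/4 = 155.75
  white smooth-coated: 623 × 1/4 = 155.75
χ² = Σ (O − E)² / E
  black rough-coated: (130 − 155.75)² / 155.75 = 4.2572
  black smooth-coated: (152 − 155.75)² / 155.75 = 0.0903
  white rough-coated: (151 − 155.75)² / 155.75 = 0.1449
  white smooth-coated: (190 − 155.75)² / 155.75 = 7.5317
χ² = 4.2572 + 0.0903 + 0.1449 + 7.5317 = 12.0241 ≈ 12.024
Degrees of freedom = 4 − 1 = 3; critical value at α = 0.05 is 7.815.
Since 12.024 > 7.815, we reject the null hypothesis — the data do not fit the 1:1:1:1 ratio.

12.024; not consistent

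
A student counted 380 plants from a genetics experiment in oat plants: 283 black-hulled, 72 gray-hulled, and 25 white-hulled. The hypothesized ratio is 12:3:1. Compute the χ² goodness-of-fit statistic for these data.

0.088

Total ratio parts = 16. Expected numbers out of 380:
  black-hulled: 380 × 12/16 = 285
  gray-hulled: 380 × 3/16 = 71.25
  white-hulled: 380 × 1/16 = 23.75
χ² = Σ (O − E)² / E
  black-hulled: (283 − 285)² / 285 = 0.0140
  gray-hulled: (72 − 71.25)² / 71.25 = 0.0079
  white-hulled: (25 − 23.75)² / 23.75 = 0.0658
χ² = 0.0140 + 0.0079 + 0.0658 = 0.0877 ≈ 0.088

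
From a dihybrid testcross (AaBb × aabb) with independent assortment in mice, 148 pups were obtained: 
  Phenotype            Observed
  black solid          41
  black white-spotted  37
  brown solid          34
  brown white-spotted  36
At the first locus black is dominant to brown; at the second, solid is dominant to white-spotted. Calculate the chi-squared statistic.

0.703

A dihybrid testcross with independent assortment gives a 1:1:1:1 ratio.
Expected counts for N = 148 under a 1:1:1:1 ratio (total parts = 4):
  black solid: 148 × 1/4 = 37
  black white-spotted: 148 × 1/4 = 37
  brown solid: 148 × 1/4 = 37
  brown white-spotted: 148 × 1/4 = 37
χ² = Σ (O − E)² / E
  black solid: (41 − 37)² / 37 = 0.4324
  black white-spotted: (37 − 37)² / 37 = 0.0000
  brown solid: (34 − 37)² / 37 = 0.2432
  brown white-spotted: (36 − 37)² / 37 = 0.0270
χ² = 0.4324 + 0.0000 + 0.2432 + 0.0270 = 0.7026 ≈ 0.703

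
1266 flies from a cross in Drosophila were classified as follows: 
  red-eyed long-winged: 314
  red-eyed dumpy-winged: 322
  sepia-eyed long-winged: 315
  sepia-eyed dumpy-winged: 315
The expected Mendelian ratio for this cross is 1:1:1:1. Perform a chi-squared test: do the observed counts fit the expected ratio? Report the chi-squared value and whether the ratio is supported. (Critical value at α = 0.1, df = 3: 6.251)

0.130; consistent

The 1:1:1:1 ratio has 4 parts, so with N = 1266 the expected counts are:
  red-eyed long-winged: 1266 × 1/4 = 316.5
  red-eyed dumpy-winged: 1266 × 1/4 = 316.5
  sepia-eyed long-winged: 1266 × 1/4 = 316.5
  sepia-eyed dumpy-winged: 1266 × 1/4 = 316.5
χ² = Σ (O − E)² / E
  red-eyed long-winged: (314 − 316.5)² / 316.5 = 0.0197
  red-eyed dumpy-winged: (322 − 316.5)² / 316.5 = 0.0956
  sepia-eyed long-winged: (315 − 316.5)² / 316.5 = 0.0071
  sepia-eyed dumpy-winged: (315 − 316.5)² / 316.5 = 0.0071
χ² = 0.0197 + 0.0956 + 0.0071 + 0.0071 = 0.1295 ≈ 0.130
Degrees of freedom = 4 − 1 = 3; critical value at α = 0.1 is 6.251.
Since 0.130 < 6.251, we fail to reject the null hypothesis — the data are consistent with the 1:1:1:1 ratio.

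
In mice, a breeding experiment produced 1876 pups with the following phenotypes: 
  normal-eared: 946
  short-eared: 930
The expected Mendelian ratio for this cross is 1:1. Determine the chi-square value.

0.136

Total ratio parts = 2. Expected numbers out of 1876:
  normal-eared: 1876 × 1/2 = 938
  short-eared: 1876 × 1/2 = 938
χ² = Σ (O − E)² / E
  normal-eared: (946 − 938)² / 938 = 0.0682
  short-eared: (930 − 938)² / 938 = 0.0682
χ² = 0.0682 + 0.0682 = 0.1364 ≈ 0.136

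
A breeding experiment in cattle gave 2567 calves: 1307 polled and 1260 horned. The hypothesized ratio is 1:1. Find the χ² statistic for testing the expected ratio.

Total ratio parts = 2. Expected numbers out of 2567:
  polled: 2567 × 1/2 = 1283.5
  horned: 2567 × 1/2 = 1283.5
χ² = Σ (O − E)² / E
  polled: (1307 − 1283.5)² / 1283.5 = 0.4303
  horned: (1260 − 1283.5)² / 1283.5 = 0.4303
χ² = 0.4303 + 0.4303 = 0.8606 ≈ 0.861

0.861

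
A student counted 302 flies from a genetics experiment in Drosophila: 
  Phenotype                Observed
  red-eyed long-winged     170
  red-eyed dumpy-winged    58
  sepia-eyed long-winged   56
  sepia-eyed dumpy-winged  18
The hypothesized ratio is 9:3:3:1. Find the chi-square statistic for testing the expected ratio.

0.081

Expected counts for N = 302 under a 9:3:3:1 ratio (total parts = 16):
  red-eyed long-winged: 302 × 9/16 = 169.875
  red-eyed dumpy-winged: 302 × 3/16 = 56.625
  sepia-eyed long-winged: 302 × 3/16 = 56.625
  sepia-eyed dumpy-winged: 302 × 1/16 = 18.875
χ² = Σ (O − E)² / E
  red-eyed long-winged: (170 − 169.875)² / 169.875 = 0.0001
  red-eyed dumpy-winged: (58 − 56.625)² / 56.625 = 0.0334
  sepia-eyed long-winged: (56 − 56.625)² / 56.625 = 0.0069
  sepia-eyed dumpy-winged: (18 − 18.875)² / 18.875 = 0.0406
χ² = 0.0001 + 0.0334 + 0.0069 + 0.0406 = 0.081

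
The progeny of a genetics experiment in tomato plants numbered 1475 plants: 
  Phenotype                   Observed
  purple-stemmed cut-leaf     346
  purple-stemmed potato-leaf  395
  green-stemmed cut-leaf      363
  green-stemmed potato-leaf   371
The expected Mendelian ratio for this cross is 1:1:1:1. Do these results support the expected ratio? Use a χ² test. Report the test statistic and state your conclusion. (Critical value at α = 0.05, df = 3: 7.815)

3.376; consistent

Under the 1:1:1:1 hypothesis (Σ ratio = 4, N = 1475):
  purple-stemmed cut-leaf: 1475 × 1/4 = 368.75
  purple-stemmed potato-leaf: 1475 × 1/4 = 368.75
  green-stemmed cut-leaf: 1475 × 1/4 = 368.75
  green-stemmed potato-leaf: 1475 × 1/4 = 368.75
χ² = Σ (O − E)² / E
  purple-stemmed cut-leaf: (346 − 368.75)² / 368.75 = 1.4036
  purple-stemmed potato-leaf: (395 − 368.75)² / 368.75 = 1.8686
  green-stemmed cut-leaf: (363 − 368.75)² / 368.75 = 0.0897
  green-stemmed potato-leaf: (371 − 368.75)² / 368.75 = 0.0137
χ² = 1.4036 + 1.8686 + 0.0897 + 0.0137 = 3.3756 ≈ 3.376
Degrees of freedom = 4 − 1 = 3; critical value at α = 0.05 is 7.815.
Since 3.376 < 7.815, we fail to reject the null hypothesis — the data are consistent with the 1:1:1:1 ratio.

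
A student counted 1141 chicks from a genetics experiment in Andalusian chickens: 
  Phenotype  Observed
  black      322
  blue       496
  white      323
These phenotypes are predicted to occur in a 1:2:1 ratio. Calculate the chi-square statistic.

19.459

Total ratio parts = 4. Expected numbers out of 1141:
  black: 1141 × 1/4 = 285.25
  blue: 1141 × 2/4 = 570.5
  white: 1141 × 1/4 = 285.25
χ² = Σ (O − E)² / E
  black: (322 − 285.25)² / 285.25 = 4.7347
  blue: (496 − 570.5)² / 570.5 = 9.7287
  white: (323 − 285.25)² / 285.25 = 4.9958
χ² = 4.7347 + 9.7287 + 4.9958 = 19.4592 ≈ 19.459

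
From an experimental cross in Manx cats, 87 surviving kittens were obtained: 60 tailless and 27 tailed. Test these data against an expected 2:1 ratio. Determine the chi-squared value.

Under the 2:1 hypothesis (Σ ratio = 3, N = 87):
  tailless: 87 × 2/3 = 58
  tailed: 87 × 1/3 = 29
χ² = Σ (O − E)² / E
  tailless: (60 − 58)² / 58 = 0.0690
  tailed: (27 − 29)² / 29 = 0.1379
χ² = 0.0690 + 0.1379 = 0.2069 ≈ 0.207

0.207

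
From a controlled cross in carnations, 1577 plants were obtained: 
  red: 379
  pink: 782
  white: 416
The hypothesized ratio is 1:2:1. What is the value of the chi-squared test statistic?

The 1:2:1 ratio has 4 parts, so with N = 1577 the expected counts are:
  red: 1577 × 1/4 = 394.25
  pink: 1577 × 2/4 = 788.5
  white: 1577 × 1/4 = 394.25
χ² = Σ (O − E)² / E
  red: (379 − 394.25)² / 394.25 = 0.5899
  pink: (782 − 788.5)² / 788.5 = 0.0536
  white: (416 − 394.25)² / 394.25 = 1.1999
χ² = 0.5899 + 0.0536 + 1.1999 = 1.8434 ≈ 1.843

1.843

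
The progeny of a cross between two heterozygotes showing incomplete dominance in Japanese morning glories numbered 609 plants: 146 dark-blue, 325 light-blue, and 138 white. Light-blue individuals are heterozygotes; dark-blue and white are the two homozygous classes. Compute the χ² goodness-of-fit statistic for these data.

2.970

With incomplete dominance, a heterozygote × heterozygote cross gives a 1:2:1 phenotypic ratio.
Expected counts for N = 609 under a 1:2:1 ratio (total parts = 4):
  dark-blue: 609 × 1/4 = 152.25
  light-blue: 609 × 2/4 = 304.5
  white: 609 × 1/4 = 152.25
χ² = Σ (O − E)² / E
  dark-blue: (146 − 152.25)² / 152.25 = 0.2566
  light-blue: (325 − 304.5)² / 304.5 = 1.3801
  white: (138 − 152.25)² / 152.25 = 1.3337
χ² = 0.2566 + 1.3801 + 1.3337 = 2.9704 ≈ 2.970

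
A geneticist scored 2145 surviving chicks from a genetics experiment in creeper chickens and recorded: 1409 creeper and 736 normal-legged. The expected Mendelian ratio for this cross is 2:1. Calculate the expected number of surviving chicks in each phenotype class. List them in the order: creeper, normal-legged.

1430, 715

Total ratio parts = 3. Expected numbers out of 2145:
  creeper: 2145 × 2/3 = 1430
  normal-legged: 2145 × 1/3 = 715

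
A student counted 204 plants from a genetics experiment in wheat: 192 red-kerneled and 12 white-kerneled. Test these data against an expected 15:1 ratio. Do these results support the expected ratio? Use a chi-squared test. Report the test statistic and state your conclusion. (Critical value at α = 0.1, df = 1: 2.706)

Total ratio parts = 16. Expected numbers out of 204:
  red-kerneled: 204 × 15/16 = 191.25
  white-kerneled: 204 × 1/16 = 12.75
χ² = Σ (O − E)² / E
  red-kerneled: (192 − 191.25)² / 191.25 = 0.0029
  white-kerneled: (12 − 12.75)² / 12.75 = 0.0441
χ² = 0.0029 + 0.0441 = 0.047
Degrees of freedom = 2 − 1 = 1; critical value at α = 0.1 is 2.706.
Since 0.047 < 2.706, we fail to reject the null hypothesis — the data are consistent with the 15:1 ratio.

0.047; consistent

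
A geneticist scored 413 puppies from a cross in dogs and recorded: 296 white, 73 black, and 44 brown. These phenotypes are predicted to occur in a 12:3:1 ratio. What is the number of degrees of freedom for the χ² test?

2

A goodness-of-fit test with 3 phenotype classes has df = 3 − 1 = 2.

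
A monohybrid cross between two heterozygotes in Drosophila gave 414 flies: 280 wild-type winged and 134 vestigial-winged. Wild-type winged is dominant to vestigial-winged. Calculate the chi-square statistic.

For a monohybrid cross between heterozygotes with complete dominance, the expected phenotypic ratio is 3:1.
Under the 3:1 hypothesis (Σ ratio = 4, N = 414):
  wild-type winged: 414 × 3/4 = 310.5
  vestigial-winged: 414 × 1/4 = 103.5
χ² = Σ (O − E)² / E
  wild-type winged: (280 − 310.5)² / 310.5 = 2.9960
  vestigial-winged: (134 − 103.5)² / 103.5 = 8.9879
χ² = 2.9960 + 8.9879 = 11.9839 ≈ 11.984

11.984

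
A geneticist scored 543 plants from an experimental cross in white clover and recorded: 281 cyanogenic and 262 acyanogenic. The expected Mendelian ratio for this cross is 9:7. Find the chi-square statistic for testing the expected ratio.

Total ratio parts = 16. Expected numbers out of 543:
  cyanogenic: 543 × 9/16 = 305.4375
  acyanogenic: 543 × 7/16 = 237.5625
χ² = Σ (O − E)² / E
  cyanogenic: (281 − 305.4375)² / 305.4375 = 1.9552
  acyanogenic: (262 − 237.5625)² / 237.5625 = 2.5138
χ² = 1.9552 + 2.5138 = 4.469

4.469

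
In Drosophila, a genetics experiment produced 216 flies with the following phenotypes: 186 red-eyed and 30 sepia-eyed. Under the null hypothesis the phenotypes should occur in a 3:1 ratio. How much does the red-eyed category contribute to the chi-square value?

3.556

The 3:1 ratio has 4 parts, so with N = 216 the expected counts are:
  red-eyed: 216 × 3/4 = 162
  sepia-eyed: 216 × 1/4 = 54
Contribution of red-eyed: (186 − 162)² / 162 = 3.5556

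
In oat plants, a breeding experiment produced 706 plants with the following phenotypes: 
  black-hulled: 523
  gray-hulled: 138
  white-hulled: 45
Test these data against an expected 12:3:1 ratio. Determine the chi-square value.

0.336

Expected counts for N = 706 under a 12:3:1 ratio (total parts = 16):
  black-hulled: 706 × 12/16 = 529.5
  gray-hulled: 706 × 3/16 = 132.375
  white-hulled: 706 × 1/16 = 44.125
χ² = Σ (O − E)² / E
  black-hulled: (523 − 529.5)² / 529.5 = 0.0798
  gray-hulled: (138 − 132.375)² / 132.375 = 0.2390
  white-hulled: (45 − 44.125)² / 44.125 = 0.0174
χ² = 0.0798 + 0.2390 + 0.0174 = 0.3362 ≈ 0.336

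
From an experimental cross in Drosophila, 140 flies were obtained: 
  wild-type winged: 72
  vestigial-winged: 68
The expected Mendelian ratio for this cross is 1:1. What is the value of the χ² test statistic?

0.114

Under the 1:1 hypothesis (Σ ratio = 2, N = 140):
  wild-type winged: 140 × 1/2 = 70
  vestigial-winged: 140 × 1/2 = 70
χ² = Σ (O − E)² / E
  wild-type winged: (72 − 70)² / 70 = 0.0571
  vestigial-winged: (68 − 70)² / 70 = 0.0571
χ² = 0.0571 + 0.0571 = 0.1142 ≈ 0.114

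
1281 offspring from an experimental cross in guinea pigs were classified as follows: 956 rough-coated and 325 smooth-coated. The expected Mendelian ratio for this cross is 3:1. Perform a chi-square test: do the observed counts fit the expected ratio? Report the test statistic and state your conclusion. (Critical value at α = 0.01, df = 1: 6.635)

The 3:1 ratio has 4 parts, so with N = 1281 the expected counts are:
  rough-coated: 1281 × 3/4 = 960.75
  smooth-coated: 1281 × 1/4 = 320.25
χ² = Σ (O − E)² / E
  rough-coated: (956 − 960.75)² / 960.75 = 0.0235
  smooth-coated: (325 − 320.25)² / 320.25 = 0.0705
χ² = 0.0235 + 0.0705 = 0.094
Degrees of freedom = 2 − 1 = 1; critical value at α = 0.01 is 6.635.
Since 0.094 < 6.635, we fail to reject the null hypothesis — the data are consistent with the 3:1 ratio.

0.094; consistent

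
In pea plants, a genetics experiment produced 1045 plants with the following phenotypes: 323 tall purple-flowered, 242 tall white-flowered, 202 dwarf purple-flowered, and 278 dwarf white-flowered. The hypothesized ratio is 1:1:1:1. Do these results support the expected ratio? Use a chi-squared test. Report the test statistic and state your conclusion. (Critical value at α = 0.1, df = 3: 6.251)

30.525; not consistent

Expected counts for N = 1045 under a 1:1:1:1 ratio (total parts = 4):
  tall purple-flowered: 1045 × 1/4 = 261.25
  tall white-flowered: 1045 × 1/4 = 261.25
  dwarf purple-flowered: 1045 × 1/4 = 261.25
  dwarf white-flowered: 1045 × 1/4 = 261.25
χ² = Σ (O − E)² / E
  tall purple-flowered: (323 − 261.25)² / 261.25 = 14.5955
  tall white-flowered: (242 − 261.25)² / 261.25 = 1.4184
  dwarf purple-flowered: (202 − 261.25)² / 261.25 = 13.4376
  dwarf white-flowered: (278 − 261.25)² / 261.25 = 1.0739
χ² = 14.5955 + 1.4184 + 13.4376 + 1.0739 = 30.5254 ≈ 30.525
Degrees of freedom = 4 − 1 = 3; critical value at α = 0.1 is 6.251.
Since 30.525 > 6.251, we reject the null hypothesis — the data do not fit the 1:1:1:1 ratio.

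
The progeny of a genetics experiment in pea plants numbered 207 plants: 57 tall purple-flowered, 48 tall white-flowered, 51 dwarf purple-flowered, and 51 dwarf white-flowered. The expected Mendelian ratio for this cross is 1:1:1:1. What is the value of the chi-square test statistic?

Total ratio parts = 4. Expected numbers out of 207:
  tall purple-flowered: 207 × 1/4 = 51.75
  tall white-flowered: 207 × 1/4 = 51.75
  dwarf purple-flowered: 207 × 1/4 = 51.75
  dwarf white-flowered: 207 × 1/4 = 51.75
χ² = Σ (O − E)² / E
  tall purple-flowered: (57 − 51.75)² / 51.75 = 0.5326
  tall white-flowered: (48 − 51.75)² / 51.75 = 0.2717
  dwarf purple-flowered: (51 − 51.75)² / 51.75 = 0.0109
  dwarf white-flowered: (51 − 51.75)² / 51.75 = 0.0109
χ² = 0.5326 + 0.2717 + 0.0109 + 0.0109 = 0.8261 ≈ 0.826

0.826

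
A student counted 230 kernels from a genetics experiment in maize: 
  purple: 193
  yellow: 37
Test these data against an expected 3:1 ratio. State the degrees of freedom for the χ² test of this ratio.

1

A goodness-of-fit test with 2 phenotype classes has df = 2 − 1 = 1.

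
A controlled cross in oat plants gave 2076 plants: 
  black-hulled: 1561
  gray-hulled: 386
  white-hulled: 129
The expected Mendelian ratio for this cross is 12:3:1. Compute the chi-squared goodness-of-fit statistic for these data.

The 12:3:1 ratio has 16 parts, so with N = 2076 the expected counts are:
  black-hulled: 2076 × 12/16 = 1557
  gray-hulled: 2076 × 3/16 = 389.25
  white-hulled: 2076 × 1/16 = 129.75
χ² = Σ (O − E)² / E
  black-hulled: (1561 − 1557)² / 1557 = 0.0103
  gray-hulled: (386 − 389.25)² / 389.25 = 0.0271
  white-hulled: (129 − 129.75)² / 129.75 = 0.0043
χ² = 0.0103 + 0.0271 + 0.0043 = 0.0417 ≈ 0.042

0.042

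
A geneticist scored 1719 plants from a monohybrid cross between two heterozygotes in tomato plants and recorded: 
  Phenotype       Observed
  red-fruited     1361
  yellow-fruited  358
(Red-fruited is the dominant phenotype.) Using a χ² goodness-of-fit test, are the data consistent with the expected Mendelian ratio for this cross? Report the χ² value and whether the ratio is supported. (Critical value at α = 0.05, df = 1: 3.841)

15.972; not consistent

For a monohybrid cross between heterozygotes with complete dominance, the expected phenotypic ratio is 3:1.
Total ratio parts = 4. Expected numbers out of 1719:
  red-fruited: 1719 × 3/4 = 1289.25
  yellow-fruited: 1719 × 1/4 = 429.75
χ² = Σ (O − E)² / E
  red-fruited: (1361 − 1289.25)² / 1289.25 = 3.9931
  yellow-fruited: (358 − 429.75)² / 429.75 = 11.9792
χ² = 3.9931 + 11.9792 = 15.9723 ≈ 15.972
Degrees of freedom = 2 − 1 = 1; critical value at α = 0.05 is 3.841.
Since 15.972 > 3.841, we reject the null hypothesis — the data do not fit the 3:1 ratio.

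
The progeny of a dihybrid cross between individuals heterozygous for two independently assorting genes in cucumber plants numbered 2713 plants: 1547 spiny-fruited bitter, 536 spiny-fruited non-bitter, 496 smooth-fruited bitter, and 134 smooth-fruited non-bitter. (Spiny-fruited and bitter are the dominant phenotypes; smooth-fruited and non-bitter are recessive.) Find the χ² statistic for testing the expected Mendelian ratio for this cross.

A dihybrid F₂ with independent assortment and complete dominance at both loci gives a 9:3:3:1 phenotypic ratio.
The 9:3:3:1 ratio has 16 parts, so with N = 2713 the expected counts are:
  spiny-fruited bitter: 2713 × 9/16 = 1526.0625
  spiny-fruited non-bitter: 2713 × 3/16 = 508.6875
  smooth-fruited bitter: 2713 × 3/16 = 508.6875
  smooth-fruited non-bitter: 2713 × 1/16 = 169.5625
χ² = Σ (O − E)² / E
  spiny-fruited bitter: (1547 − 1526.0625)² / 1526.0625 = 0.2873
  spiny-fruited non-bitter: (536 − 508.6875)² / 508.6875 = 1.4665
  smooth-fruited bitter: (496 − 508.6875)² / 508.6875 = 0.3164
  smooth-fruited non-bitter: (134 − 169.5625)² / 169.5625 = 7.4586
χ² = 0.2873 + 1.4665 + 0.3164 + 7.4586 = 9.5288 ≈ 9.529

9.529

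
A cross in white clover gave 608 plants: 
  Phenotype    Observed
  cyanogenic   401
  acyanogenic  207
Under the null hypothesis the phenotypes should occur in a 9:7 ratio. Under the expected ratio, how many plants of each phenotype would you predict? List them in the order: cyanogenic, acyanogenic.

342, 266

Expected counts for N = 608 under a 9:7 ratio (total parts = 16):
  cyanogenic: 608 × 9/16 = 342
  acyanogenic: 608 × 7/16 = 266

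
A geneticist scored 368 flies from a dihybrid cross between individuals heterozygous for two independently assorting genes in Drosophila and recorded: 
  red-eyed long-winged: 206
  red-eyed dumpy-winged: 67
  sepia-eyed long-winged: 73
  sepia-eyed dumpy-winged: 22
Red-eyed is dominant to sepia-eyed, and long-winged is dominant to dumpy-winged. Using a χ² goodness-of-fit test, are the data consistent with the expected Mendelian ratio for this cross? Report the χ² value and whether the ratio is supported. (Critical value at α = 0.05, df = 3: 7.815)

A dihybrid F₂ with independent assortment and complete dominance at both loci gives a 9:3:3:1 phenotypic ratio.
Under the 9:3:3:1 hypothesis (Σ ratio = 16, N = 368):
  red-eyed long-winged: 368 × 9/16 = 207
  red-eyed dumpy-winged: 368 × 3/16 = 69
  sepia-eyed long-winged: 368 × 3/16 = 69
  sepia-eyed dumpy-winged: 368 × 1/16 = 23
χ² = Σ (O − E)² / E
  red-eyed long-winged: (206 − 207)² / 207 = 0.0048
  red-eyed dumpy-winged: (67 − 69)² / 69 = 0.0580
  sepia-eyed long-winged: (73 − 69)² / 69 = 0.2319
  sepia-eyed dumpy-winged: (22 − 23)² / 23 = 0.0435
χ² = 0.0048 + 0.0580 + 0.2319 + 0.0435 = 0.3382 ≈ 0.338
Degrees of freedom = 4 − 1 = 3; critical value at α = 0.05 is 7.815.
Since 0.338 < 7.815, we fail to reject the null hypothesis — the data are consistent with the 9:3:3:1 ratio.

0.338; consistent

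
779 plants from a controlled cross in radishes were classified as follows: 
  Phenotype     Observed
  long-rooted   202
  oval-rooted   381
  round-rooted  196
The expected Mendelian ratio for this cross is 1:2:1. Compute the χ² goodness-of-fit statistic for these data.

Total ratio parts = 4. Expected numbers out of 779:
  long-rooted: 779 × 1/4 = 194.75
  oval-rooted: 779 × 2/4 = 389.5
  round-rooted: 779 × 1/4 = 194.75
χ² = Σ (O − E)² / E
  long-rooted: (202 − 194.75)² / 194.75 = 0.2699
  oval-rooted: (381 − 389.5)² / 389.5 = 0.1855
  round-rooted: (196 − 194.75)² / 194.75 = 0.0080
χ² = 0.2699 + 0.1855 + 0.0080 = 0.4634 ≈ 0.463

0.463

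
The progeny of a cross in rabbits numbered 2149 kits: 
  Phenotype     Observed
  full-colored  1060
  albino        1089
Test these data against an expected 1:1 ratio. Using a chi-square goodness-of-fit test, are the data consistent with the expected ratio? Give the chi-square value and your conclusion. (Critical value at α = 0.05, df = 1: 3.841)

The 1:1 ratio has 2 parts, so with N = 2149 the expected counts are:
  full-colored: 2149 × 1/2 = 1074.5
  albino: 2149 × 1/2 = 1074.5
χ² = Σ (O − E)² / E
  full-colored: (1060 − 1074.5)² / 1074.5 = 0.1957
  albino: (1089 − 1074.5)² / 1074.5 = 0.1957
χ² = 0.1957 + 0.1957 = 0.3914 ≈ 0.391
Degrees of freedom = 2 − 1 = 1; critical value at α = 0.05 is 3.841.
Since 0.391 < 3.841, we fail to reject the null hypothesis — the data are consistent with the 1:1 ratio.

0.391; consistent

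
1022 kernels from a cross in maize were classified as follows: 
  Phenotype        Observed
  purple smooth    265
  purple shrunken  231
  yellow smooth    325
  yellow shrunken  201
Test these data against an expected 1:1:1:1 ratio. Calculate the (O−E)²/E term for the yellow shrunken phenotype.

11.625

The 1:1:1:1 ratio has 4 parts, so with N = 1022 the expected counts are:
  purple smooth: 1022 × 1/4 = 255.5
  purple shrunken: 1022 × 1/4 = 255.5
  yellow smooth: 1022 × 1/4 = 255.5
  yellow shrunken: 1022 × 1/4 = 255.5
Contribution of yellow shrunken: (201 − 255.5)² / 255.5 = 11.6252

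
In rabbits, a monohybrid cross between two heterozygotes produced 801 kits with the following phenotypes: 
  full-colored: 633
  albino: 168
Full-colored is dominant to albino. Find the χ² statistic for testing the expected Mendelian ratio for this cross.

For a monohybrid cross between heterozygotes with complete dominance, the expected phenotypic ratio is 3:1.
Under the 3:1 hypothesis (Σ ratio = 4, N = 801):
  full-colored: 801 × 3/4 = 600.75
  albino: 801 × 1/4 = 200.25
χ² = Σ (O − E)² / E
  full-colored: (633 − 600.75)² / 600.75 = 1.7313
  albino: (168 − 200.25)² / 200.25 = 5.1938
χ² = 1.7313 + 5.1938 = 6.9251 ≈ 6.925

6.925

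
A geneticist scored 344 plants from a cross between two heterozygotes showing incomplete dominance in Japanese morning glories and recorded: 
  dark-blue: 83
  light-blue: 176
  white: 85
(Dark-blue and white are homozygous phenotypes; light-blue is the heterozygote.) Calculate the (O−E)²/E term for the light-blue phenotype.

With incomplete dominance, a heterozygote × heterozygote cross gives a 1:2:1 phenotypic ratio.
Total ratio parts = 4. Expected numbers out of 344:
  dark-blue: 344 × 1/4 = 86
  light-blue: 344 × 2/4 = 172
  white: 344 × 1/4 = 86
Contribution of light-blue: (176 − 172)² / 172 = 0.0930

0.093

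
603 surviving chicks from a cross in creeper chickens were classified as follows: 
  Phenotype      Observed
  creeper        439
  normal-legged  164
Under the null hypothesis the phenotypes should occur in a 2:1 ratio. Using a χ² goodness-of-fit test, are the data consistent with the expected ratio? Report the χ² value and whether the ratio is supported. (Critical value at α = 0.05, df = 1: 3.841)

Expected counts for N = 603 under a 2:1 ratio (total parts = 3):
  creeper: 603 × 2/3 = 402
  normal-legged: 603 × 1/3 = 201
χ² = Σ (O − E)² / E
  creeper: (439 − 402)² / 402 = 3.4055
  normal-legged: (164 − 201)² / 201 = 6.8109
χ² = 3.4055 + 6.8109 = 10.2164 ≈ 10.216
Degrees of freedom = 2 − 1 = 1; critical value at α = 0.05 is 3.841.
Since 10.216 > 3.841, we reject the null hypothesis — the data do not fit the 2:1 ratio.

10.216; not consistent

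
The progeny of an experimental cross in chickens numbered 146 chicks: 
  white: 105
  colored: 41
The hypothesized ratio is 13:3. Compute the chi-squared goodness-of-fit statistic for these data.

The 13:3 ratio has 16 parts, so with N = 146 the expected counts are:
  white: 146 × 13/16 = 118.625
  colored: 146 × 3/16 = 27.375
χ² = Σ (O − E)² / E
  white: (105 − 118.625)² / 118.625 = 1.5649
  colored: (41 − 27.375)² / 27.375 = 6.7814
χ² = 1.5649 + 6.7814 = 8.3463 ≈ 8.346

8.346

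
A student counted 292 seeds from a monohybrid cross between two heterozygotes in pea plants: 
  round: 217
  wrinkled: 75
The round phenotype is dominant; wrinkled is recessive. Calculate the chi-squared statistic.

0.073

For a monohybrid cross between heterozygotes with complete dominance, the expected phenotypic ratio is 3:1.
Total ratio parts = 4. Expected numbers out of 292:
  round: 292 × 3/4 = 219
  wrinkled: 292 × 1/4 = 73
χ² = Σ (O − E)² / E
  round: (217 − 219)² / 219 = 0.0183
  wrinkled: (75 − 73)² / 73 = 0.0548
χ² = 0.0183 + 0.0548 = 0.0731 ≈ 0.073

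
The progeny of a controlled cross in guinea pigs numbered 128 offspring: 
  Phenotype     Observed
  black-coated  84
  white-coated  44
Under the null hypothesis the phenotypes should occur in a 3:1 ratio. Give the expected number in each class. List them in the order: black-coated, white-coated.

96, 32

Expected counts for N = 128 under a 3:1 ratio (total parts = 4):
  black-coated: 128 × 3/4 = 96
  white-coated: 128 × 1/4 = 32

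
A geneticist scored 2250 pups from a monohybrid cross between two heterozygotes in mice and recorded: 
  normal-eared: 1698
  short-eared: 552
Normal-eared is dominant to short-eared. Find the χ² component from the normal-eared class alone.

For a monohybrid cross between heterozygotes with complete dominance, the expected phenotypic ratio is 3:1.
Expected counts for N = 2250 under a 3:1 ratio (total parts = 4):
  normal-eared: 2250 × 3/4 = 1687.5
  short-eared: 2250 × 1/4 = 562.5
Contribution of normal-eared: (1698 − 1687.5)² / 1687.5 = 0.0653

0.065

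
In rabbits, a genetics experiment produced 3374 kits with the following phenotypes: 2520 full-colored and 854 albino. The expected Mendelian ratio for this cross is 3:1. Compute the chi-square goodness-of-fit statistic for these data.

Total ratio parts = 4. Expected numbers out of 3374:
  full-colored: 3374 × 3/4 = 2530.5
  albino: 3374 × 1/4 = 843.5
χ² = Σ (O − E)² / E
  full-colored: (2520 − 2530.5)² / 2530.5 = 0.0436
  albino: (854 − 843.5)² / 843.5 = 0.1307
χ² = 0.0436 + 0.1307 = 0.1743 ≈ 0.174

0.174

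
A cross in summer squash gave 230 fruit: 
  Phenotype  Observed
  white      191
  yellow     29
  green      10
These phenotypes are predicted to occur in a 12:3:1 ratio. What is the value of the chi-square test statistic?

7.942

Total ratio parts = 16. Expected numbers out of 230:
  white: 230 × 12/16 = 172.5
  yellow: 230 × 3/16 = 43.125
  green: 230 × 1/16 = 14.375
χ² = Σ (O − E)² / E
  white: (191 − 172.5)² / 172.5 = 1.9841
  yellow: (29 − 43.125)² / 43.125 = 4.6264
  green: (10 − 14.375)² / 14.375 = 1.3315
χ² = 1.9841 + 4.6264 + 1.3315 = 7.942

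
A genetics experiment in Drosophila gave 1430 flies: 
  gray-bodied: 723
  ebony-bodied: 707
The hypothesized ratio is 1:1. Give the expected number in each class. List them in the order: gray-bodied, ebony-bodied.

715, 715

Under the 1:1 hypothesis (Σ ratio = 2, N = 1430):
  gray-bodied: 1430 × 1/2 = 715
  ebony-bodied: 1430 × 1/2 = 715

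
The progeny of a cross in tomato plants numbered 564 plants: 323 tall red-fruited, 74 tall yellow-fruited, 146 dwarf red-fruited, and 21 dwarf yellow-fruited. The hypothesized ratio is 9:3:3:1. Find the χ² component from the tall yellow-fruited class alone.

9.533

Total ratio parts = 16. Expected numbers out of 564:
  tall red-fruited: 564 × 9/16 = 317.25
  tall yellow-fruited: 564 × 3/16 = 105.75
  dwarf red-fruited: 564 × 3/16 = 105.75
  dwarf yellow-fruited: 564 × 1/16 = 35.25
Contribution of tall yellow-fruited: (74 − 105.75)² / 105.75 = 9.5325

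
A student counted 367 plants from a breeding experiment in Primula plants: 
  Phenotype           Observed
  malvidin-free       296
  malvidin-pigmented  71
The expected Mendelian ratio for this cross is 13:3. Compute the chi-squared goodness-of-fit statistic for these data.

Expected counts for N = 367 under a 13:3 ratio (total parts = 16):
  malvidin-free: 367 × 13/16 = 298.1875
  malvidin-pigmented: 367 × 3/16 = 68.8125
χ² = Σ (O − E)² / E
  malvidin-free: (296 − 298.1875)² / 298.1875 = 0.0160
  malvidin-pigmented: (71 − 68.8125)² / 68.8125 = 0.0695
χ² = 0.0160 + 0.0695 = 0.0855 ≈ 0.086

0.086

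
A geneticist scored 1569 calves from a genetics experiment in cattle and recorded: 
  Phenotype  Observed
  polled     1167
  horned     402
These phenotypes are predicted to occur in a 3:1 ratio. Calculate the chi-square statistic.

Total ratio parts = 4. Expected numbers out of 1569:
  polled: 1569 × 3/4 = 1176.75
  horned: 1569 × 1/4 = 392.25
χ² = Σ (O − E)² / E
  polled: (1167 − 1176.75)² / 1176.75 = 0.0808
  horned: (402 − 392.25)² / 392.25 = 0.2424
χ² = 0.0808 + 0.2424 = 0.3232 ≈ 0.323

0.323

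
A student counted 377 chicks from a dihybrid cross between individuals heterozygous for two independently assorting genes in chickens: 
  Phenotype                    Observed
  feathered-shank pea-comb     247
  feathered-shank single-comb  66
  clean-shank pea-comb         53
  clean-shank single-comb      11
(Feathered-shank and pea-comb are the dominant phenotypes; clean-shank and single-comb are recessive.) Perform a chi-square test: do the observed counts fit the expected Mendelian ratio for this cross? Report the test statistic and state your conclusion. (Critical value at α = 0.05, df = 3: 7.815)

17.190; not consistent

A dihybrid F₂ with independent assortment and complete dominance at both loci gives a 9:3:3:1 phenotypic ratio.
The 9:3:3:1 ratio has 16 parts, so with N = 377 the expected counts are:
  feathered-shank pea-comb: 377 × 9/16 = 212.0625
  feathered-shank single-comb: 377 × 3/16 = 70.6875
  clean-shank pea-comb: 377 × 3/16 = 70.6875
  clean-shank single-comb: 377 × 1/16 = 23.5625
χ² = Σ (O − E)² / E
  feathered-shank pea-comb: (247 − 212.0625)² / 212.0625 = 5.7560
  feathered-shank single-comb: (66 − 70.6875)² / 70.6875 = 0.3108
  clean-shank pea-comb: (53 − 70.6875)² / 70.6875 = 4.4258
  clean-shank single-comb: (11 − 23.5625)² / 23.5625 = 6.6978
χ² = 5.7560 + 0.3108 + 4.4258 + 6.6978 = 17.1904 ≈ 17.190
Degrees of freedom = 4 − 1 = 3; critical value at α = 0.05 is 7.815.
Since 17.190 > 7.815, we reject the null hypothesis — the data do not fit the 9:3:3:1 ratio.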